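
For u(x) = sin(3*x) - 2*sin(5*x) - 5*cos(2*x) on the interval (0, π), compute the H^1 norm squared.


||u||_{H^1(0,π)}^2 = -260/21 + 239*π/2

u'(x) = 10*sin(2*x) + 3*cos(3*x) - 10*cos(5*x).
Expand u² and (u')² and integrate term by term on (0, π), using: for integers n ≥ 1, ∫_0^π sin²(nx) dx = ∫_0^π cos²(nx) dx = π/2; for n ≠ n', ∫_0^π sin(nx)sin(n'x) dx = ∫_0^π cos(nx)cos(n'x) dx = 0; and by product-to-sum, ∫_0^π sin(nx)cos(n'x) dx = ½∫_0^π [sin((n+n')x) + sin((n−n')x)] dx, which is 0 when n+n' is even and 2n/(n²−n'²) when n+n' is odd (it need not vanish on (0, π)).
  u² squared terms: (-5)²·∫cos(2x)² dx = 25·π/2 = 25*π/2;  (-2)²·∫sin(5x)² dx = 4·π/2 = 2*π;  (1)²·∫sin(3x)² dx = 1·π/2 = π/2.
  u² cross terms: 2·(-5)·(-2)·∫cos(2x)·sin(5x) dx = 20·(10/21) = 200/21;  2·(-5)·(1)·∫cos(2x)·sin(3x) dx = -10·(6/5) = -12;  2·(-2)·(1)·∫sin(5x)·sin(3x) dx = -4·(0) = 0.
  So ∫_0^π u² dx = 25*π/2 + 2*π + π/2 + 200/21 − 12 + 0 = -52/21 + 15*π.
  (u')² squared terms: (-10)²·∫cos(5x)² dx = 100·π/2 = 50*π;  (3)²·∫cos(3x)² dx = 9·π/2 = 9*π/2;  (10)²·∫sin(2x)² dx = 100·π/2 = 50*π.
  (u')² cross terms: 2·(-10)·(3)·∫cos(5x)·cos(3x) dx = -60·(0) = 0;  2·(-10)·(10)·∫cos(5x)·sin(2x) dx = -200·(-4/21) = 800/21;  2·(3)·(10)·∫cos(3x)·sin(2x) dx = 60·(-4/5) = -48.
  So ∫_0^π (u')² dx = 50*π + 9*π/2 + 50*π + 0 + 800/21 − 48 = -208/21 + 209*π/2.
||u||_{H^1}^2 = (-52/21 + 15*π) + (-208/21 + 209*π/2) = -260/21 + 239*π/2.


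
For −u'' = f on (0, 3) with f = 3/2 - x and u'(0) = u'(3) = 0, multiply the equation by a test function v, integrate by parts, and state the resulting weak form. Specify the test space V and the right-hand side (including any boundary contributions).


V = H^1(0, 3) (no boundary constraint on v; u is determined up to an additive constant); weak form: ∫_0^3 u'v' dx = ∫_0^3 (3/2 - x) v dx for all v ∈ V.

Multiply both sides by a test function v and integrate from 0 to 3:
  ∫_0^3 −u''(x) v(x) dx = ∫_0^3 f(x) v(x) dx.
Integrate the LHS by parts once:
  ∫_0^3 −u'' v dx = −[u'(x) v(x)]_0^3 + ∫_0^3 u'(x) v'(x) dx.
Thus ∫_0^3 u'(x) v'(x) dx = ∫_0^3 f(x) v(x) dx + [u'(x) v(x)]_0^3.
Choose V so that boundary terms are either known or forced to vanish.
u has homogeneous Neumann: u'(0) = u'(3) = 0. So [u' v]_0^3 = 0·v(3) − 0·v(0) = 0 for any v; take V = H^1(0, 3).
Weak formulation: find u (satisfying any essential BC) such that ∫_0^3 u'(x) v'(x) dx = ∫_0^3 f v dx for all v ∈ V (homogeneous Neumann, so boundary terms vanish).
Substituting f(x) = 3/2 - x, the right-hand side is ∫_0^3 (3/2 - x) v dx.
Compatibility check (pure Neumann): taking v ≡ 1 ∈ V gives 0 = ∫_0^3 f dx + (0) − (0), i.e. ∫_0^3 f dx must equal u'(0) − u'(3) = 0. Indeed ∫_0^3 (3/2 - x) dx = 0, so the data are compatible. The solution is then unique only up to an additive constant (fix it e.g. by requiring ∫_0^3 u dx = 0).


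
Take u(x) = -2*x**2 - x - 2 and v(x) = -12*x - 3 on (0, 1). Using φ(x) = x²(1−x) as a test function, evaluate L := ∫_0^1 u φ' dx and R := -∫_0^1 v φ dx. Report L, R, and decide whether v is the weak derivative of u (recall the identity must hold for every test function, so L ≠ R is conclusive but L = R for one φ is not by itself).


LHS = 17/60, RHS = 17/20. No, v is not the weak derivative of u.

u(x) = -2*x**2 - x - 2, classical derivative u'(x) = -4*x - 1.
φ(x) = x²(1−x), so φ'(x) = x*(2 - 3*x).
Note φ(0) = φ(1) = 0, so the boundary term u·φ vanishes.
LHS = ∫_0^1 u(x) φ'(x) dx = ∫_0^1 (6*x^4 - x^3 + 4*x^2 - 4*x) dx. Term by term:
  ∫_0^1 6*x^4 dx = 6/5;  ∫_0^1 -x^3 dx = -1/4;  ∫_0^1 4*x^2 dx = 4/3;
  ∫_0^1 -4*x dx = -2.
Sum: 6/5 − 1/4 + 4/3 − 2 = 17/60.
So LHS = 17/60.
∫_0^1 v(x) φ(x) dx = ∫_0^1 (12*x^4 - 9*x^3 - 3*x^2) dx. Term by term:
  ∫_0^1 12*x^4 dx = 12/5;  ∫_0^1 -9*x^3 dx = -9/4;  ∫_0^1 -3*x^2 dx = -1.
Sum: 12/5 − 9/4 − 1 = -17/20.
So RHS = -∫_0^1 v(x) φ(x) dx = 17/20.
LHS − RHS = -17/30 ≠ 0, so the identity fails.
(For a valid weak derivative the identity must hold for EVERY test function, in particular this one. The failure shows v is NOT the weak derivative of u.)
Correct weak derivative would be u'(x) = -4*x - 1.


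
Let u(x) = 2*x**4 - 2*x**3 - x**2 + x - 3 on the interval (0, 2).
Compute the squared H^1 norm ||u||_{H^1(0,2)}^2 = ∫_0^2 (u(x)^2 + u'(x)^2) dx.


||u||_{H^1}^2 = 103984/315

The H^1 norm (squared) on an interval (0, L) is
  ||u||_{H^1}^2 = ∫_0^L u(x)^2 dx + ∫_0^L u'(x)^2 dx.
Compute u'(x) = 8*x**3 - 6*x**2 - 2*x + 1.
Then u(x)^2 = 4*x**8 - 8*x**7 + 8*x**5 - 15*x**4 + 10*x**3 + 7*x**2 - 6*x + 9 and u'(x)^2 = 64*x**6 - 96*x**5 + 4*x**4 + 40*x**3 - 8*x**2 - 4*x + 1.
Integrate each monomial from 0 to 2 using ∫_0^2 c·x^n dx = c·2^(n+1)/(n+1):
  ∫_0^2 u(x)^2 dx = ∫_0^2 (4*x^8 - 8*x^7 + 8*x^5 - 15*x^4 + 10*x^3 + 7*x^2 - 6*x + 9) dx. Term by term:
    ∫_0^2 4*x^8 dx = 2048/9;  ∫_0^2 -8*x^7 dx = -256;  ∫_0^2 8*x^5 dx = 256/3;
    ∫_0^2 -15*x^4 dx = -96;  ∫_0^2 10*x^3 dx = 40;  ∫_0^2 7*x^2 dx = 56/3;
    ∫_0^2 -6*x dx = -12;  ∫_0^2 9 dx = 18.
  Sum: 2048/9 − 256 + 256/3 − 96 + 40 + 56/3 − 12 + 18 = 230/9.
  ∫_0^2 u'(x)^2 dx = ∫_0^2 (64*x^6 - 96*x^5 + 4*x^4 + 40*x^3 - 8*x^2 - 4*x + 1) dx. Term by term:
    ∫_0^2 64*x^6 dx = 8192/7;  ∫_0^2 -96*x^5 dx = -1024;  ∫_0^2 4*x^4 dx = 128/5;
    ∫_0^2 40*x^3 dx = 160;  ∫_0^2 -8*x^2 dx = -64/3;  ∫_0^2 -4*x dx = -8;
    ∫_0^2 1 dx = 2.
  Sum: 8192/7 − 1024 + 128/5 + 160 − 64/3 − 8 + 2 = 31978/105.
Adding: ||u||_{H^1}^2 = 230/9 + 31978/105 = 103984/315.


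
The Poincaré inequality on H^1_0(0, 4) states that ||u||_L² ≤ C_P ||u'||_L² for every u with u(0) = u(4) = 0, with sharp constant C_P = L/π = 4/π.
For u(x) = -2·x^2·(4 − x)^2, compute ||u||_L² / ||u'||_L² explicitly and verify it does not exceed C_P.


||u||_L² / ||u'||_L² = 2*sqrt(3)/3 < C_P = 4/π.

u(x) = -2·x^2·(4 − x)^2, so u'(x) = 8*x*(-x^2 + 6*x - 8).
u(x) = -2·x^2·(4 − x)^2 vanishes at x = 0 and x = 4, so u ∈ H^1_0(0, 4). Differentiate via the product rule and integrate the resulting polynomials term by term.
  ∫_0^4 u² dx = ∫_0^4 (4*x^8 - 64*x^7 + 384*x^6 - 1024*x^5 + 1024*x^4) dx. Term by term:
    ∫_0^4 4*x^8 dx = 1048576/9;  ∫_0^4 -64*x^7 dx = -524288;  ∫_0^4 384*x^6 dx = 6291456/7;
    ∫_0^4 -1024*x^5 dx = -2097152/3;  ∫_0^4 1024*x^4 dx = 1048576/5.
  Sum: 1048576/9 − 524288 + 6291456/7 − 2097152/3 + 1048576/5 = 524288/315.
  ∫_0^4 (u')² dx = ∫_0^4 (64*x^6 - 768*x^5 + 3328*x^4 - 6144*x^3 + 4096*x^2) dx. Term by term:
    ∫_0^4 64*x^6 dx = 1048576/7;  ∫_0^4 -768*x^5 dx = -524288;  ∫_0^4 3328*x^4 dx = 3407872/5;
    ∫_0^4 -6144*x^3 dx = -393216;  ∫_0^4 4096*x^2 dx = 262144/3.
  Sum: 1048576/7 − 524288 + 3407872/5 − 393216 + 262144/3 = 131072/105.
∫_0^4 u² dx = 524288/315, so ||u||_L² = 512*sqrt(70)/105.
∫_0^4 (u')² dx = 131072/105, so ||u'||_L² = 256*sqrt(210)/105.
Ratio ||u||_L² / ||u'||_L² = 2*sqrt(3)/3.
Sharp Poincaré constant on H^1_0(0, 4) is C_P = L/π = 4/π, achieved by sin(π/4·x).
A polynomial bump cannot attain the sharp Poincaré constant (only the first sine eigenfunction does), so the ratio is strictly less than C_P, consistent with ||u||_L² ≤ C_P ||u'||_L².


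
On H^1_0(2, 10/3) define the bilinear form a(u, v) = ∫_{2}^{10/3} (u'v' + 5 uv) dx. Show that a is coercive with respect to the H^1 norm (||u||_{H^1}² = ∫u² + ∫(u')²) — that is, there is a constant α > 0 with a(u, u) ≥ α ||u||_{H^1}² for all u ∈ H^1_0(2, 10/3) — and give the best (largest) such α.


α = 1

Coercivity of a(·,·) on H^1_0(2, 10/3) means a(u, u) ≥ α ||u||_{H^1}² for every u ∈ H^1_0.
The interval has length L = 4/3, and Poincaré/coercivity depend only on L. Here a(u, u) = ∫(u')² + (5)·∫u².
Here c = 5 ≥ 1, so a(u,u) = ∫(u')² + c∫u² ≥ ∫(u')² + ∫u² = ||u||_{H^1}², i.e. α = 1 works. No larger α is possible: a(u,u) ≥ α||u||_{H^1}² means (1−α)∫(u')² ≥ (α−c)∫u², and for the modes u_n = sin(nπ(x−x₀)/L) (x₀ the left endpoint) one has ∫u_n²/∫(u_n')² = (L/(nπ))² → 0, so a(u_n,u_n)/||u_n||_{H^1}² → 1. Hence the optimal constant is α = 1.
Therefore α = 1.


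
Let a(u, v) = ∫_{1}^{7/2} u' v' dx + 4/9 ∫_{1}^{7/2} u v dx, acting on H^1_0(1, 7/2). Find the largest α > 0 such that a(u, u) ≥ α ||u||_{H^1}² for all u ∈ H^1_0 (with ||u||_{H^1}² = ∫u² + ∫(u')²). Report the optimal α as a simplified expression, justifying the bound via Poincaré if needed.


α = 4*(25 + 9*π^2)/(9*(25 + 4*π^2))

Coercivity of a(·,·) on H^1_0(1, 7/2) means a(u, u) ≥ α ||u||_{H^1}² for every u ∈ H^1_0.
The interval has length L = 5/2, and Poincaré/coercivity depend only on L. Here a(u, u) = ∫(u')² + (4/9)·∫u².
Here 0 < c = 4/9 < 1. The condition a(u,u) ≥ α||u||_{H^1}² reads (1−α)∫(u')² ≥ (α−c)∫u². Any admissible α is ≤ 1 (rapidly oscillating u have ∫u²/∫(u')² → 0), and α = 1 would force 0 ≥ (1−c)∫u², impossible since c < 1; so 1−α > 0. By the sharp Poincaré inequality on H^1_0 of an interval of length L, ∫(u')² ≥ (π/L)²∫u² with equality for the first sine mode sin(π(x−x₀)/L) (x₀ the left endpoint), so the inequality holds for all u iff (1−α)(π/L)² ≥ α − c, i.e. α ≤ ((π/L)² + c)/((π/L)² + 1) = (1 + c(L/π)²)/(1 + (L/π)²). With (π/L)² = 4*π^2/25 and c = 4/9, the largest admissible constant is α = ((π/L)² + c)/((π/L)² + 1).
Simplifying, α = 4*(25 + 9*π^2)/(9*(25 + 4*π^2)).


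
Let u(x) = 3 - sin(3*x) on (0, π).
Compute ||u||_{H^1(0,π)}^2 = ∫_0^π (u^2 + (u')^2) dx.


||u||_{H^1(0,π)}^2 = -4 + 14*π

u'(x) = -3*cos(3*x).
Expand u² and (u')² and integrate term by term on (0, π), using: for integers n ≥ 1, ∫_0^π sin²(nx) dx = ∫_0^π cos²(nx) dx = π/2; for n ≠ n', ∫_0^π sin(nx)sin(n'x) dx = ∫_0^π cos(nx)cos(n'x) dx = 0; and by product-to-sum, ∫_0^π sin(nx)cos(n'x) dx = ½∫_0^π [sin((n+n')x) + sin((n−n')x)] dx, which is 0 when n+n' is even and 2n/(n²−n'²) when n+n' is odd (it need not vanish on (0, π)). For the constant mode: ∫_0^π 1 dx = π, ∫_0^π cos(nx) dx = 0, ∫_0^π sin(nx) dx = (1−(−1)^n)/n.
  u² squared terms: (3)²·∫1 dx = 9·π = 9*π;  (-1)²·∫sin(3x)² dx = 1·π/2 = π/2.
  u² cross terms: 2·(3)·(-1)·∫1·sin(3x) dx = -6·(2/3) = -4.
  So ∫_0^π u² dx = 9*π + π/2 − 4 = -4 + 19*π/2.
  (u')² squared terms: (-3)²·∫cos(3x)² dx = 9·π/2 = 9*π/2.
  So ∫_0^π (u')² dx = 9*π/2.
||u||_{H^1}^2 = (-4 + 19*π/2) + (9*π/2) = -4 + 14*π.


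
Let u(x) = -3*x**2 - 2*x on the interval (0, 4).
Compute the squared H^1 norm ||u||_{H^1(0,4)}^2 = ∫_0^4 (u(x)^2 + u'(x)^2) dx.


||u||_{H^1}^2 = 55088/15

The H^1 norm (squared) on an interval (0, L) is
  ||u||_{H^1}^2 = ∫_0^L u(x)^2 dx + ∫_0^L u'(x)^2 dx.
Compute u'(x) = -6*x - 2.
Then u(x)^2 = 9*x**4 + 12*x**3 + 4*x**2 and u'(x)^2 = 36*x**2 + 24*x + 4.
Integrate each monomial from 0 to 4 using ∫_0^4 c·x^n dx = c·4^(n+1)/(n+1):
  ∫_0^4 u(x)^2 dx = ∫_0^4 (9*x^4 + 12*x^3 + 4*x^2) dx. Term by term:
    ∫_0^4 9*x^4 dx = 9216/5;  ∫_0^4 12*x^3 dx = 768;  ∫_0^4 4*x^2 dx = 256/3.
  Sum: 9216/5 + 768 + 256/3 = 40448/15.
  ∫_0^4 u'(x)^2 dx = ∫_0^4 (36*x^2 + 24*x + 4) dx. Term by term:
    ∫_0^4 36*x^2 dx = 768;  ∫_0^4 24*x dx = 192;  ∫_0^4 4 dx = 16.
  Sum: 768 + 192 + 16 = 976.
Adding: ||u||_{H^1}^2 = 40448/15 + 976 = 55088/15.


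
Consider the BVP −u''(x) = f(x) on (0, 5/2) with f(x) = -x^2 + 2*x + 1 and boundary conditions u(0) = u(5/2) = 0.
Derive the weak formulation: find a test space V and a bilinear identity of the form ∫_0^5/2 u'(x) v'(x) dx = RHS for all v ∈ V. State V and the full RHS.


V = H^1_0(0, 5/2) (so v(0) = v(5/2) = 0); weak form: ∫_0^5/2 u'v' dx = ∫_0^5/2 (-x^2 + 2*x + 1) v dx for all v ∈ V.

Multiply both sides by a test function v and integrate from 0 to 5/2:
  ∫_0^5/2 −u''(x) v(x) dx = ∫_0^5/2 f(x) v(x) dx.
Integrate the LHS by parts once:
  ∫_0^5/2 −u'' v dx = −[u'(x) v(x)]_0^5/2 + ∫_0^5/2 u'(x) v'(x) dx.
Thus ∫_0^5/2 u'(x) v'(x) dx = ∫_0^5/2 f(x) v(x) dx + [u'(x) v(x)]_0^5/2.
Choose V so that boundary terms are either known or forced to vanish.
u is Dirichlet: u(0) = u(5/2) = 0. Let V = H^1_0(0, 5/2); then v(0) = v(5/2) = 0, and [u' v]_0^5/2 = 0.
Weak formulation: find u (satisfying any essential BC) such that ∫_0^5/2 u'(x) v'(x) dx = ∫_0^5/2 f v dx for all v ∈ V.
Substituting f(x) = -x^2 + 2*x + 1, the right-hand side is ∫_0^5/2 (-x^2 + 2*x + 1) v dx.


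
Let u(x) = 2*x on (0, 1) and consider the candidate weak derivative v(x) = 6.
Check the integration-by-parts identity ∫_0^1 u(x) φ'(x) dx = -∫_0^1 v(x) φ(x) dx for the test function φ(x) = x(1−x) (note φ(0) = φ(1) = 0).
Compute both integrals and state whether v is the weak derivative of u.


LHS = -1/3, RHS = -1. No, v is not the weak derivative of u.

u(x) = 2*x, classical derivative u'(x) = 2.
φ(x) = x(1−x), so φ'(x) = 1 - 2*x.
Note φ(0) = φ(1) = 0, so the boundary term u·φ vanishes.
LHS = ∫_0^1 u(x) φ'(x) dx = ∫_0^1 (-4*x^2 + 2*x) dx. Term by term:
  ∫_0^1 -4*x^2 dx = -4/3;  ∫_0^1 2*x dx = 1.
Sum: -4/3 + 1 = -1/3.
So LHS = -1/3.
∫_0^1 v(x) φ(x) dx = ∫_0^1 (-6*x^2 + 6*x) dx. Term by term:
  ∫_0^1 -6*x^2 dx = -2;  ∫_0^1 6*x dx = 3.
Sum: -2 + 3 = 1.
So RHS = -∫_0^1 v(x) φ(x) dx = -1.
LHS − RHS = 2/3 ≠ 0, so the identity fails.
(For a valid weak derivative the identity must hold for EVERY test function, in particular this one. The failure shows v is NOT the weak derivative of u.)
Correct weak derivative would be u'(x) = 2.


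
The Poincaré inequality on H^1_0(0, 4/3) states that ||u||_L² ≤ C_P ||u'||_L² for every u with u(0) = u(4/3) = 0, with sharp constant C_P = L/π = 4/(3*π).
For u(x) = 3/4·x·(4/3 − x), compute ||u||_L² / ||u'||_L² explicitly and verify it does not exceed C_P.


||u||_L² / ||u'||_L² = 2*sqrt(10)/15 < C_P = 4/(3*π).

u(x) = 3/4·x·(4/3 − x), so u'(x) = 1 - 3*x/2.
u(x) = 3/4·x·(4/3 − x) vanishes at x = 0 and x = 4/3, so u ∈ H^1_0(0, 4/3). Differentiate via the product rule and integrate the resulting polynomials term by term.
  ∫_0^4/3 u² dx = ∫_0^4/3 (9*x^4/16 - 3*x^3/2 + x^2) dx. Term by term:
    ∫_0^4/3 9*x^4/16 dx = 64/135;  ∫_0^4/3 -3*x^3/2 dx = -32/27;  ∫_0^4/3 x^2 dx = 64/81.
  Sum: 64/135 − 32/27 + 64/81 = 32/405.
  ∫_0^4/3 (u')² dx = ∫_0^4/3 (9*x^2/4 - 3*x + 1) dx. Term by term:
    ∫_0^4/3 9*x^2/4 dx = 16/9;  ∫_0^4/3 -3*x dx = -8/3;  ∫_0^4/3 1 dx = 4/3.
  Sum: 16/9 − 8/3 + 4/3 = 4/9.
∫_0^4/3 u² dx = 32/405, so ||u||_L² = 4*sqrt(10)/45.
∫_0^4/3 (u')² dx = 4/9, so ||u'||_L² = 2/3.
Ratio ||u||_L² / ||u'||_L² = 2*sqrt(10)/15.
Sharp Poincaré constant on H^1_0(0, 4/3) is C_P = L/π = 4/(3*π), achieved by sin(3*π/4·x).
A polynomial bump cannot attain the sharp Poincaré constant (only the first sine eigenfunction does), so the ratio is strictly less than C_P, consistent with ||u||_L² ≤ C_P ||u'||_L².


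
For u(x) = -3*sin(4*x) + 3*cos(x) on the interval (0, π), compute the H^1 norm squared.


||u||_{H^1(0,π)}^2 = -96/5 + 171*π/2

u'(x) = -3*sin(x) - 12*cos(4*x).
Expand u² and (u')² and integrate term by term on (0, π), using: for integers n ≥ 1, ∫_0^π sin²(nx) dx = ∫_0^π cos²(nx) dx = π/2; for n ≠ n', ∫_0^π sin(nx)sin(n'x) dx = ∫_0^π cos(nx)cos(n'x) dx = 0; and by product-to-sum, ∫_0^π sin(nx)cos(n'x) dx = ½∫_0^π [sin((n+n')x) + sin((n−n')x)] dx, which is 0 when n+n' is even and 2n/(n²−n'²) when n+n' is odd (it need not vanish on (0, π)).
  u² squared terms: (-3)²·∫sin(4x)² dx = 9·π/2 = 9*π/2;  (3)²·∫cos(x)² dx = 9·π/2 = 9*π/2.
  u² cross terms: 2·(-3)·(3)·∫sin(4x)·cos(x) dx = -18·(8/15) = -48/5.
  So ∫_0^π u² dx = 9*π/2 + 9*π/2 − 48/5 = -48/5 + 9*π.
  (u')² squared terms: (-12)²·∫cos(4x)² dx = 144·π/2 = 72*π;  (-3)²·∫sin(x)² dx = 9·π/2 = 9*π/2.
  (u')² cross terms: 2·(-12)·(-3)·∫cos(4x)·sin(x) dx = 72·(-2/15) = -48/5.
  So ∫_0^π (u')² dx = 72*π + 9*π/2 − 48/5 = -48/5 + 153*π/2.
||u||_{H^1}^2 = (-48/5 + 9*π) + (-48/5 + 153*π/2) = -96/5 + 171*π/2.


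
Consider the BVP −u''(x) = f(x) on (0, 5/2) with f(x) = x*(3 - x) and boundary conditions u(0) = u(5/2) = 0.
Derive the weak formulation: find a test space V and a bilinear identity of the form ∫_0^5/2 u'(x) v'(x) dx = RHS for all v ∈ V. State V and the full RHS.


V = H^1_0(0, 5/2) (so v(0) = v(5/2) = 0); weak form: ∫_0^5/2 u'v' dx = ∫_0^5/2 (x*(3 - x)) v dx for all v ∈ V.

Multiply both sides by a test function v and integrate from 0 to 5/2:
  ∫_0^5/2 −u''(x) v(x) dx = ∫_0^5/2 f(x) v(x) dx.
Integrate the LHS by parts once:
  ∫_0^5/2 −u'' v dx = −[u'(x) v(x)]_0^5/2 + ∫_0^5/2 u'(x) v'(x) dx.
Thus ∫_0^5/2 u'(x) v'(x) dx = ∫_0^5/2 f(x) v(x) dx + [u'(x) v(x)]_0^5/2.
Choose V so that boundary terms are either known or forced to vanish.
u is Dirichlet: u(0) = u(5/2) = 0. Let V = H^1_0(0, 5/2); then v(0) = v(5/2) = 0, and [u' v]_0^5/2 = 0.
Weak formulation: find u (satisfying any essential BC) such that ∫_0^5/2 u'(x) v'(x) dx = ∫_0^5/2 f v dx for all v ∈ V.
Substituting f(x) = x*(3 - x), the right-hand side is ∫_0^5/2 (x*(3 - x)) v dx.


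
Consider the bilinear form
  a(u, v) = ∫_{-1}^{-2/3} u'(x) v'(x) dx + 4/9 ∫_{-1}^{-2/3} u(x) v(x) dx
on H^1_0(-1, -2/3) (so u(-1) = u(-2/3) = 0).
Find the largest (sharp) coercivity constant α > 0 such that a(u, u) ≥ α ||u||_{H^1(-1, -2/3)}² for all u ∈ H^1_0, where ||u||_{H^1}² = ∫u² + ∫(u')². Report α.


α = (4 + 81*π^2)/(9*(1 + 9*π^2))

Coercivity of a(·,·) on H^1_0(-1, -2/3) means a(u, u) ≥ α ||u||_{H^1}² for every u ∈ H^1_0.
The interval has length L = 1/3, and Poincaré/coercivity depend only on L. Here a(u, u) = ∫(u')² + (4/9)·∫u².
Here 0 < c = 4/9 < 1. The condition a(u,u) ≥ α||u||_{H^1}² reads (1−α)∫(u')² ≥ (α−c)∫u². Any admissible α is ≤ 1 (rapidly oscillating u have ∫u²/∫(u')² → 0), and α = 1 would force 0 ≥ (1−c)∫u², impossible since c < 1; so 1−α > 0. By the sharp Poincaré inequality on H^1_0 of an interval of length L, ∫(u')² ≥ (π/L)²∫u² with equality for the first sine mode sin(π(x−x₀)/L) (x₀ the left endpoint), so the inequality holds for all u iff (1−α)(π/L)² ≥ α − c, i.e. α ≤ ((π/L)² + c)/((π/L)² + 1) = (1 + c(L/π)²)/(1 + (L/π)²). With (π/L)² = 9*π^2 and c = 4/9, the largest admissible constant is α = ((π/L)² + c)/((π/L)² + 1).
Simplifying, α = (4 + 81*π^2)/(9*(1 + 9*π^2)).


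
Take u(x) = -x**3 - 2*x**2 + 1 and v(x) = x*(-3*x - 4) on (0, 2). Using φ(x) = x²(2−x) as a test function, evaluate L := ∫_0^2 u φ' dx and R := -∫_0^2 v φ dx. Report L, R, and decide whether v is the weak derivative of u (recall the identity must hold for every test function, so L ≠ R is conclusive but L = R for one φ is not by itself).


LHS = 64/5, RHS = 64/5. Yes, v = u' weakly.

u(x) = -x**3 - 2*x**2 + 1, classical derivative u'(x) = -3*x**2 - 4*x.
φ(x) = x²(2−x), so φ'(x) = x*(4 - 3*x).
Note φ(0) = φ(2) = 0, so the boundary term u·φ vanishes.
LHS = ∫_0^2 u(x) φ'(x) dx = ∫_0^2 (3*x^5 + 2*x^4 - 8*x^3 - 3*x^2 + 4*x) dx. Term by term:
  ∫_0^2 3*x^5 dx = 32;  ∫_0^2 2*x^4 dx = 64/5;  ∫_0^2 -8*x^3 dx = -32;
  ∫_0^2 -3*x^2 dx = -8;  ∫_0^2 4*x dx = 8.
Sum: 32 + 64/5 − 32 − 8 + 8 = 64/5.
So LHS = 64/5.
∫_0^2 v(x) φ(x) dx = ∫_0^2 (3*x^5 - 2*x^4 - 8*x^3) dx. Term by term:
  ∫_0^2 3*x^5 dx = 32;  ∫_0^2 -2*x^4 dx = -64/5;  ∫_0^2 -8*x^3 dx = -32.
Sum: 32 − 64/5 − 32 = -64/5.
So RHS = -∫_0^2 v(x) φ(x) dx = 64/5.
LHS = RHS, so the identity holds for this test φ.
Moreover u is smooth here and v(x) = u'(x) = -3*x**2 - 4*x pointwise, so the identity holds for every test function. Hence v is the weak derivative of u.


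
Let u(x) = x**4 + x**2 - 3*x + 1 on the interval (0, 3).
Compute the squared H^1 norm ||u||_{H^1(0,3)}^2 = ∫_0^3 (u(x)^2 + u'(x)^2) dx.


||u||_{H^1}^2 = 523713/70

The H^1 norm (squared) on an interval (0, L) is
  ||u||_{H^1}^2 = ∫_0^L u(x)^2 dx + ∫_0^L u'(x)^2 dx.
Compute u'(x) = 4*x**3 + 2*x - 3.
Then u(x)^2 = x**8 + 2*x**6 - 6*x**5 + 3*x**4 - 6*x**3 + 11*x**2 - 6*x + 1 and u'(x)^2 = 16*x**6 + 16*x**4 - 24*x**3 + 4*x**2 - 12*x + 9.
Integrate each monomial from 0 to 3 using ∫_0^3 c·x^n dx = c·3^(n+1)/(n+1):
  ∫_0^3 u(x)^2 dx = ∫_0^3 (x^8 + 2*x^6 - 6*x^5 + 3*x^4 - 6*x^3 + 11*x^2 - 6*x + 1) dx. Term by term:
    ∫_0^3 x^8 dx = 2187;  ∫_0^3 2*x^6 dx = 4374/7;  ∫_0^3 -6*x^5 dx = -729;
    ∫_0^3 3*x^4 dx = 729/5;  ∫_0^3 -6*x^3 dx = -243/2;  ∫_0^3 11*x^2 dx = 99;
    ∫_0^3 -6*x dx = -27;  ∫_0^3 1 dx = 3.
  Sum: 2187 + 4374/7 − 729 + 729/5 − 243/2 + 99 − 27 + 3 = 152751/70.
  ∫_0^3 u'(x)^2 dx = ∫_0^3 (16*x^6 + 16*x^4 - 24*x^3 + 4*x^2 - 12*x + 9) dx. Term by term:
    ∫_0^3 16*x^6 dx = 34992/7;  ∫_0^3 16*x^4 dx = 3888/5;  ∫_0^3 -24*x^3 dx = -486;
    ∫_0^3 4*x^2 dx = 36;  ∫_0^3 -12*x dx = -54;  ∫_0^3 9 dx = 27.
  Sum: 34992/7 + 3888/5 − 486 + 36 − 54 + 27 = 185481/35.
Adding: ||u||_{H^1}^2 = 152751/70 + 185481/35 = 523713/70.


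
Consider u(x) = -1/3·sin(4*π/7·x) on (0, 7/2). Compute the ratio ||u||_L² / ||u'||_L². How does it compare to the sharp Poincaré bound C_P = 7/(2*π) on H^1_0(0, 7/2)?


||u||_L² / ||u'||_L² = 7/(4*π) < C_P = 7/(2*π).

u(x) = -1/3·sin(4*π/7·x), so u'(x) = -4*π*cos(4*π*x/7)/21.
Writing u(x) = A·sin(kπx/L) with A = -1/3 and k = 2, use ∫_0^L sin²(kπx/L) dx = L/2 and ∫_0^L cos²(kπx/L) dx = L/2.
u² = 1/9·sin²(4*π/7·x) and (u')² = 16*π^2/441·cos²(4*π/7·x), and each of sin², cos² integrates to L/2 = 7/4 over (0, 7/2).
∫_0^7/2 u² dx = 7/36, so ||u||_L² = sqrt(7)/6.
∫_0^7/2 (u')² dx = 4*π^2/63, so ||u'||_L² = 2*sqrt(7)*π/21.
Ratio ||u||_L² / ||u'||_L² = 7/(4*π).
Sharp Poincaré constant on H^1_0(0, 7/2) is C_P = L/π = 7/(2*π), achieved by sin(2*π/7·x).
This is the k = 2 harmonic; the ratio L/(kπ) is strictly less than C_P = L/π, consistent with the sharp inequality ||u||_L² ≤ C_P ||u'||_L².


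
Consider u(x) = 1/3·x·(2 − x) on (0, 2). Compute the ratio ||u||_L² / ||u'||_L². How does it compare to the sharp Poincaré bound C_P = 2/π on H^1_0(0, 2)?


||u||_L² / ||u'||_L² = sqrt(10)/5 < C_P = 2/π.

u(x) = 1/3·x·(2 − x), so u'(x) = 2/3 - 2*x/3.
u(x) = 1/3·x·(2 − x) vanishes at x = 0 and x = 2, so u ∈ H^1_0(0, 2). Differentiate via the product rule and integrate the resulting polynomials term by term.
  ∫_0^2 u² dx = ∫_0^2 (x^4/9 - 4*x^3/9 + 4*x^2/9) dx. Term by term:
    ∫_0^2 x^4/9 dx = 32/45;  ∫_0^2 -4*x^3/9 dx = -16/9;  ∫_0^2 4*x^2/9 dx = 32/27.
  Sum: 32/45 − 16/9 + 32/27 = 16/135.
  ∫_0^2 (u')² dx = ∫_0^2 (4*x^2/9 - 8*x/9 + 4/9) dx. Term by term:
    ∫_0^2 4*x^2/9 dx = 32/27;  ∫_0^2 -8*x/9 dx = -16/9;  ∫_0^2 4/9 dx = 8/9.
  Sum: 32/27 − 16/9 + 8/9 = 8/27.
∫_0^2 u² dx = 16/135, so ||u||_L² = 4*sqrt(15)/45.
∫_0^2 (u')² dx = 8/27, so ||u'||_L² = 2*sqrt(6)/9.
Ratio ||u||_L² / ||u'||_L² = sqrt(10)/5.
Sharp Poincaré constant on H^1_0(0, 2) is C_P = L/π = 2/π, achieved by sin(π/2·x).
A polynomial bump cannot attain the sharp Poincaré constant (only the first sine eigenfunction does), so the ratio is strictly less than C_P, consistent with ||u||_L² ≤ C_P ||u'||_L².


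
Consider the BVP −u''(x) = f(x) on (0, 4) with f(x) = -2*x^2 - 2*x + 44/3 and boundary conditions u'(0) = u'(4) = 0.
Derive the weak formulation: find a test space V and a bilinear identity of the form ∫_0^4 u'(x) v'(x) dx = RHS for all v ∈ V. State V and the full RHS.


V = H^1(0, 4) (no boundary constraint on v; u is determined up to an additive constant); weak form: ∫_0^4 u'v' dx = ∫_0^4 (-2*x^2 - 2*x + 44/3) v dx for all v ∈ V.

Multiply both sides by a test function v and integrate from 0 to 4:
  ∫_0^4 −u''(x) v(x) dx = ∫_0^4 f(x) v(x) dx.
Integrate the LHS by parts once:
  ∫_0^4 −u'' v dx = −[u'(x) v(x)]_0^4 + ∫_0^4 u'(x) v'(x) dx.
Thus ∫_0^4 u'(x) v'(x) dx = ∫_0^4 f(x) v(x) dx + [u'(x) v(x)]_0^4.
Choose V so that boundary terms are either known or forced to vanish.
u has homogeneous Neumann: u'(0) = u'(4) = 0. So [u' v]_0^4 = 0·v(4) − 0·v(0) = 0 for any v; take V = H^1(0, 4).
Weak formulation: find u (satisfying any essential BC) such that ∫_0^4 u'(x) v'(x) dx = ∫_0^4 f v dx for all v ∈ V (homogeneous Neumann, so boundary terms vanish).
Substituting f(x) = -2*x^2 - 2*x + 44/3, the right-hand side is ∫_0^4 (-2*x^2 - 2*x + 44/3) v dx.
Compatibility check (pure Neumann): taking v ≡ 1 ∈ V gives 0 = ∫_0^4 f dx + (0) − (0), i.e. ∫_0^4 f dx must equal u'(0) − u'(4) = 0. Indeed ∫_0^4 (-2*x^2 - 2*x + 44/3) dx = 0, so the data are compatible. The solution is then unique only up to an additive constant (fix it e.g. by requiring ∫_0^4 u dx = 0).


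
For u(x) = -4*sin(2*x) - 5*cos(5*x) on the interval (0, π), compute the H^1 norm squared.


||u||_{H^1(0,π)}^2 = -4160/21 + 365*π

u'(x) = 25*sin(5*x) - 8*cos(2*x).
Expand u² and (u')² and integrate term by term on (0, π), using: for integers n ≥ 1, ∫_0^π sin²(nx) dx = ∫_0^π cos²(nx) dx = π/2; for n ≠ n', ∫_0^π sin(nx)sin(n'x) dx = ∫_0^π cos(nx)cos(n'x) dx = 0; and by product-to-sum, ∫_0^π sin(nx)cos(n'x) dx = ½∫_0^π [sin((n+n')x) + sin((n−n')x)] dx, which is 0 when n+n' is even and 2n/(n²−n'²) when n+n' is odd (it need not vanish on (0, π)).
  u² squared terms: (-5)²·∫cos(5x)² dx = 25·π/2 = 25*π/2;  (-4)²·∫sin(2x)² dx = 16·π/2 = 8*π.
  u² cross terms: 2·(-5)·(-4)·∫cos(5x)·sin(2x) dx = 40·(-4/21) = -160/21.
  So ∫_0^π u² dx = 25*π/2 + 8*π − 160/21 = -160/21 + 41*π/2.
  (u')² squared terms: (-8)²·∫cos(2x)² dx = 64·π/2 = 32*π;  (25)²·∫sin(5x)² dx = 625·π/2 = 625*π/2.
  (u')² cross terms: 2·(-8)·(25)·∫cos(2x)·sin(5x) dx = -400·(10/21) = -4000/21.
  So ∫_0^π (u')² dx = 32*π + 625*π/2 − 4000/21 = -4000/21 + 689*π/2.
||u||_{H^1}^2 = (-160/21 + 41*π/2) + (-4000/21 + 689*π/2) = -4160/21 + 365*π.


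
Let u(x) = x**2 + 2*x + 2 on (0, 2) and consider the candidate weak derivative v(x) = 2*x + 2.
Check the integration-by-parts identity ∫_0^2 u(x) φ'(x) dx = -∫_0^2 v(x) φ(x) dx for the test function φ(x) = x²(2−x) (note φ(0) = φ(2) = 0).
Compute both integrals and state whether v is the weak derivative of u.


LHS = -88/15, RHS = -88/15. Yes, v = u' weakly.

u(x) = x**2 + 2*x + 2, classical derivative u'(x) = 2*x + 2.
φ(x) = x²(2−x), so φ'(x) = x*(4 - 3*x).
Note φ(0) = φ(2) = 0, so the boundary term u·φ vanishes.
LHS = ∫_0^2 u(x) φ'(x) dx = ∫_0^2 (-3*x^4 - 2*x^3 + 2*x^2 + 8*x) dx. Term by term:
  ∫_0^2 -3*x^4 dx = -96/5;  ∫_0^2 -2*x^3 dx = -8;  ∫_0^2 2*x^2 dx = 16/3;
  ∫_0^2 8*x dx = 16.
Sum: -96/5 − 8 + 16/3 + 16 = -88/15.
So LHS = -88/15.
∫_0^2 v(x) φ(x) dx = ∫_0^2 (-2*x^4 + 2*x^3 + 4*x^2) dx. Term by term:
  ∫_0^2 -2*x^4 dx = -64/5;  ∫_0^2 2*x^3 dx = 8;  ∫_0^2 4*x^2 dx = 32/3.
Sum: -64/5 + 8 + 32/3 = 88/15.
So RHS = -∫_0^2 v(x) φ(x) dx = -88/15.
LHS = RHS, so the identity holds for this test φ.
Moreover u is smooth here and v(x) = u'(x) = 2*x + 2 pointwise, so the identity holds for every test function. Hence v is the weak derivative of u.


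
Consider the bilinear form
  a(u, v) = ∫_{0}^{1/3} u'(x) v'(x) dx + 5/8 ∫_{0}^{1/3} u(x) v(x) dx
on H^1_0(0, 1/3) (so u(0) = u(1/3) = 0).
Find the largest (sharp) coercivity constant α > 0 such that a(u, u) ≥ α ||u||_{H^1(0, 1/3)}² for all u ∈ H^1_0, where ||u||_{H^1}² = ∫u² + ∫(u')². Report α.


α = (5 + 72*π^2)/(8*(1 + 9*π^2))

Coercivity of a(·,·) on H^1_0(0, 1/3) means a(u, u) ≥ α ||u||_{H^1}² for every u ∈ H^1_0.
The interval has length L = 1/3, and Poincaré/coercivity depend only on L. Here a(u, u) = ∫(u')² + (5/8)·∫u².
Here 0 < c = 5/8 < 1. The condition a(u,u) ≥ α||u||_{H^1}² reads (1−α)∫(u')² ≥ (α−c)∫u². Any admissible α is ≤ 1 (rapidly oscillating u have ∫u²/∫(u')² → 0), and α = 1 would force 0 ≥ (1−c)∫u², impossible since c < 1; so 1−α > 0. By the sharp Poincaré inequality on H^1_0 of an interval of length L, ∫(u')² ≥ (π/L)²∫u² with equality for the first sine mode sin(π(x−x₀)/L) (x₀ the left endpoint), so the inequality holds for all u iff (1−α)(π/L)² ≥ α − c, i.e. α ≤ ((π/L)² + c)/((π/L)² + 1) = (1 + c(L/π)²)/(1 + (L/π)²). With (π/L)² = 9*π^2 and c = 5/8, the largest admissible constant is α = ((π/L)² + c)/((π/L)² + 1).
Simplifying, α = (5 + 72*π^2)/(8*(1 + 9*π^2)).


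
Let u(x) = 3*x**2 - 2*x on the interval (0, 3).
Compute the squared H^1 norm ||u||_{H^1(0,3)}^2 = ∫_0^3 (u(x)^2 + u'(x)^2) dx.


||u||_{H^1}^2 = 2292/5

The H^1 norm (squared) on an interval (0, L) is
  ||u||_{H^1}^2 = ∫_0^L u(x)^2 dx + ∫_0^L u'(x)^2 dx.
Compute u'(x) = 6*x - 2.
Then u(x)^2 = 9*x**4 - 12*x**3 + 4*x**2 and u'(x)^2 = 36*x**2 - 24*x + 4.
Integrate each monomial from 0 to 3 using ∫_0^3 c·x^n dx = c·3^(n+1)/(n+1):
  ∫_0^3 u(x)^2 dx = ∫_0^3 (9*x^4 - 12*x^3 + 4*x^2) dx. Term by term:
    ∫_0^3 9*x^4 dx = 2187/5;  ∫_0^3 -12*x^3 dx = -243;  ∫_0^3 4*x^2 dx = 36.
  Sum: 2187/5 − 243 + 36 = 1152/5.
  ∫_0^3 u'(x)^2 dx = ∫_0^3 (36*x^2 - 24*x + 4) dx. Term by term:
    ∫_0^3 36*x^2 dx = 324;  ∫_0^3 -24*x dx = -108;  ∫_0^3 4 dx = 12.
  Sum: 324 − 108 + 12 = 228.
Adding: ||u||_{H^1}^2 = 1152/5 + 228 = 2292/5.


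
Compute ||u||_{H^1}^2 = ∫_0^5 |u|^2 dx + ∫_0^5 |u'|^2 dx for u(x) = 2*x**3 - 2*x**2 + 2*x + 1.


||u||_{H^1}^2 = 991750/21

The H^1 norm (squared) on an interval (0, L) is
  ||u||_{H^1}^2 = ∫_0^L u(x)^2 dx + ∫_0^L u'(x)^2 dx.
Compute u'(x) = 6*x**2 - 4*x + 2.
Then u(x)^2 = 4*x**6 - 8*x**5 + 12*x**4 - 4*x**3 + 4*x + 1 and u'(x)^2 = 36*x**4 - 48*x**3 + 40*x**2 - 16*x + 4.
Integrate each monomial from 0 to 5 using ∫_0^5 c·x^n dx = c·5^(n+1)/(n+1):
  ∫_0^5 u(x)^2 dx = ∫_0^5 (4*x^6 - 8*x^5 + 12*x^4 - 4*x^3 + 4*x + 1) dx. Term by term:
    ∫_0^5 4*x^6 dx = 312500/7;  ∫_0^5 -8*x^5 dx = -62500/3;  ∫_0^5 12*x^4 dx = 7500;
    ∫_0^5 -4*x^3 dx = -625;  ∫_0^5 4*x dx = 50;  ∫_0^5 1 dx = 5.
  Sum: 312500/7 − 62500/3 + 7500 − 625 + 50 + 5 = 645530/21.
  ∫_0^5 u'(x)^2 dx = ∫_0^5 (36*x^4 - 48*x^3 + 40*x^2 - 16*x + 4) dx. Term by term:
    ∫_0^5 36*x^4 dx = 22500;  ∫_0^5 -48*x^3 dx = -7500;  ∫_0^5 40*x^2 dx = 5000/3;
    ∫_0^5 -16*x dx = -200;  ∫_0^5 4 dx = 20.
  Sum: 22500 − 7500 + 5000/3 − 200 + 20 = 49460/3.
Adding: ||u||_{H^1}^2 = 645530/21 + 49460/3 = 991750/21.


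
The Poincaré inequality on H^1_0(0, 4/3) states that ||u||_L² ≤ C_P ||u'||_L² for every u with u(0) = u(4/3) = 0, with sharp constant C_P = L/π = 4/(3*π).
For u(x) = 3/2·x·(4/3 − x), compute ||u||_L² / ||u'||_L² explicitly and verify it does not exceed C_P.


||u||_L² / ||u'||_L² = 2*sqrt(10)/15 < C_P = 4/(3*π).

u(x) = 3/2·x·(4/3 − x), so u'(x) = 2 - 3*x.
u(x) = 3/2·x·(4/3 − x) vanishes at x = 0 and x = 4/3, so u ∈ H^1_0(0, 4/3). Differentiate via the product rule and integrate the resulting polynomials term by term.
  ∫_0^4/3 u² dx = ∫_0^4/3 (9*x^4/4 - 6*x^3 + 4*x^2) dx. Term by term:
    ∫_0^4/3 9*x^4/4 dx = 256/135;  ∫_0^4/3 -6*x^3 dx = -128/27;  ∫_0^4/3 4*x^2 dx = 256/81.
  Sum: 256/135 − 128/27 + 256/81 = 128/405.
  ∫_0^4/3 (u')² dx = ∫_0^4/3 (9*x^2 - 12*x + 4) dx. Term by term:
    ∫_0^4/3 9*x^2 dx = 64/9;  ∫_0^4/3 -12*x dx = -32/3;  ∫_0^4/3 4 dx = 16/3.
  Sum: 64/9 − 32/3 + 16/3 = 16/9.
∫_0^4/3 u² dx = 128/405, so ||u||_L² = 8*sqrt(10)/45.
∫_0^4/3 (u')² dx = 16/9, so ||u'||_L² = 4/3.
Ratio ||u||_L² / ||u'||_L² = 2*sqrt(10)/15.
Sharp Poincaré constant on H^1_0(0, 4/3) is C_P = L/π = 4/(3*π), achieved by sin(3*π/4·x).
A polynomial bump cannot attain the sharp Poincaré constant (only the first sine eigenfunction does), so the ratio is strictly less than C_P, consistent with ||u||_L² ≤ C_P ||u'||_L².


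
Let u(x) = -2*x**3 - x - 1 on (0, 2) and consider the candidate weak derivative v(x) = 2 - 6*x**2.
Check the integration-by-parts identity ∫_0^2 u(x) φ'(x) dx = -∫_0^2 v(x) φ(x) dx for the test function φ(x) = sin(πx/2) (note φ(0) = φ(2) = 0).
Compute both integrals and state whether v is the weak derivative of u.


LHS = -192/π^3 + 52/π, RHS = -192/π^3 + 40/π. No, v is not the weak derivative of u.

u(x) = -2*x**3 - x - 1, classical derivative u'(x) = -6*x**2 - 1.
φ(x) = sin(πx/2), so φ'(x) = π*cos(π*x/2)/2.
Note φ(0) = φ(2) = 0, so the boundary term u·φ vanishes.
LHS = ∫_0^2 u(x) φ'(x) dx = ∫_0^2 (-π*x^3*cos(π*x/2) - π*x*cos(π*x/2)/2 - π*cos(π*x/2)/2) dx. Term by term:
  ∫_0^2 -π*cos(π*x/2)/2 dx = 0;  ∫_0^2 -π*x^3*cos(π*x/2) dx = -192/π^3 + 48/π;  ∫_0^2 -π*x*cos(π*x/2)/2 dx = 4/π.
Sum: 0 + -192/π^3 + 48/π + 4/π = -192/π^3 + 52/π.
So LHS = -192/π^3 + 52/π.
∫_0^2 v(x) φ(x) dx = ∫_0^2 (-6*x^2*sin(π*x/2) + 2*sin(π*x/2)) dx. Term by term:
  ∫_0^2 2*sin(π*x/2) dx = 8/π;  ∫_0^2 -6*x^2*sin(π*x/2) dx = -48/π + 192/π^3.
Sum: 8/π + -48/π + 192/π^3 = -40/π + 192/π^3.
So RHS = -∫_0^2 v(x) φ(x) dx = -192/π^3 + 40/π.
LHS − RHS = 12/π ≠ 0, so the identity fails.
(For a valid weak derivative the identity must hold for EVERY test function, in particular this one. The failure shows v is NOT the weak derivative of u.)
Correct weak derivative would be u'(x) = -6*x**2 - 1.


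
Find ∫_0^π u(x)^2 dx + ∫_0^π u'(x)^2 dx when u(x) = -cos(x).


||u||_{H^1(0,π)}^2 = π

u'(x) = sin(x).
Expand u² and (u')² and integrate term by term on (0, π), using: for integers n ≥ 1, ∫_0^π sin²(nx) dx = ∫_0^π cos²(nx) dx = π/2; for n ≠ n', ∫_0^π sin(nx)sin(n'x) dx = ∫_0^π cos(nx)cos(n'x) dx = 0; and by product-to-sum, ∫_0^π sin(nx)cos(n'x) dx = ½∫_0^π [sin((n+n')x) + sin((n−n')x)] dx, which is 0 when n+n' is even and 2n/(n²−n'²) when n+n' is odd (it need not vanish on (0, π)).
  u² squared terms: (-1)²·∫cos(x)² dx = 1·π/2 = π/2.
  So ∫_0^π u² dx = π/2.
  (u')² squared terms: (1)²·∫sin(x)² dx = 1·π/2 = π/2.
  So ∫_0^π (u')² dx = π/2.
||u||_{H^1}^2 = (π/2) + (π/2) = π.


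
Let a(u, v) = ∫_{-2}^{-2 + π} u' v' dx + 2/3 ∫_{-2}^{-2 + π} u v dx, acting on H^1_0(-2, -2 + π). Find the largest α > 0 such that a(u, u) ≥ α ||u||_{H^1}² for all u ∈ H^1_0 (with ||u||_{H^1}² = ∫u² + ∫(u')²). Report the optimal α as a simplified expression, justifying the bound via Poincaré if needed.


α = 5/6

Coercivity of a(·,·) on H^1_0(-2, -2 + π) means a(u, u) ≥ α ||u||_{H^1}² for every u ∈ H^1_0.
The interval has length L = π, and Poincaré/coercivity depend only on L. Here a(u, u) = ∫(u')² + (2/3)·∫u².
Here 0 < c = 2/3 < 1. The condition a(u,u) ≥ α||u||_{H^1}² reads (1−α)∫(u')² ≥ (α−c)∫u². Any admissible α is ≤ 1 (rapidly oscillating u have ∫u²/∫(u')² → 0), and α = 1 would force 0 ≥ (1−c)∫u², impossible since c < 1; so 1−α > 0. By the sharp Poincaré inequality on H^1_0 of an interval of length L, ∫(u')² ≥ (π/L)²∫u² with equality for the first sine mode sin(π(x−x₀)/L) (x₀ the left endpoint), so the inequality holds for all u iff (1−α)(π/L)² ≥ α − c, i.e. α ≤ ((π/L)² + c)/((π/L)² + 1) = (1 + c(L/π)²)/(1 + (L/π)²). With (π/L)² = 1 and c = 2/3, the largest admissible constant is α = ((π/L)² + c)/((π/L)² + 1).
Simplifying, α = 5/6.


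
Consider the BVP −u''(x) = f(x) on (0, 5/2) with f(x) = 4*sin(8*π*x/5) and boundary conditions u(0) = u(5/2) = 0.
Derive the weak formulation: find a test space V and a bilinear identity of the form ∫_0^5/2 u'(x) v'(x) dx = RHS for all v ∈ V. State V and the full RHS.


V = H^1_0(0, 5/2) (so v(0) = v(5/2) = 0); weak form: ∫_0^5/2 u'v' dx = ∫_0^5/2 (4*sin(8*π*x/5)) v dx for all v ∈ V.

Multiply both sides by a test function v and integrate from 0 to 5/2:
  ∫_0^5/2 −u''(x) v(x) dx = ∫_0^5/2 f(x) v(x) dx.
Integrate the LHS by parts once:
  ∫_0^5/2 −u'' v dx = −[u'(x) v(x)]_0^5/2 + ∫_0^5/2 u'(x) v'(x) dx.
Thus ∫_0^5/2 u'(x) v'(x) dx = ∫_0^5/2 f(x) v(x) dx + [u'(x) v(x)]_0^5/2.
Choose V so that boundary terms are either known or forced to vanish.
u is Dirichlet: u(0) = u(5/2) = 0. Let V = H^1_0(0, 5/2); then v(0) = v(5/2) = 0, and [u' v]_0^5/2 = 0.
Weak formulation: find u (satisfying any essential BC) such that ∫_0^5/2 u'(x) v'(x) dx = ∫_0^5/2 f v dx for all v ∈ V.
Substituting f(x) = 4*sin(8*π*x/5), the right-hand side is ∫_0^5/2 (4*sin(8*π*x/5)) v dx.


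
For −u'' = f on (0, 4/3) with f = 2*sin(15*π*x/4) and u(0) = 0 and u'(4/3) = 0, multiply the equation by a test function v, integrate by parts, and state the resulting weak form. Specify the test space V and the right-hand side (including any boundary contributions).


V = {v ∈ H^1(0, 4/3) : v(0) = 0} (test functions vanish at x = 0 where u is specified); weak form: ∫_0^4/3 u'v' dx = ∫_0^4/3 (2*sin(15*π*x/4)) v dx for all v ∈ V.

Multiply both sides by a test function v and integrate from 0 to 4/3:
  ∫_0^4/3 −u''(x) v(x) dx = ∫_0^4/3 f(x) v(x) dx.
Integrate the LHS by parts once:
  ∫_0^4/3 −u'' v dx = −[u'(x) v(x)]_0^4/3 + ∫_0^4/3 u'(x) v'(x) dx.
Thus ∫_0^4/3 u'(x) v'(x) dx = ∫_0^4/3 f(x) v(x) dx + [u'(x) v(x)]_0^4/3.
Choose V so that boundary terms are either known or forced to vanish.
Mixed BC: u(0) = 0 (Dirichlet) and u'(4/3) = 0 (Neumann). Define V = {v ∈ H^1(0, 4/3) : v(0) = 0}. Then [u' v]_0^4/3 = u'(4/3)·v(4/3) − u'(0)·0 = 0.
Weak formulation: find u (satisfying any essential BC) such that ∫_0^4/3 u'(x) v'(x) dx = ∫_0^4/3 f v dx for all v ∈ V (Dirichlet at 0 absorbed into V; the Neumann datum at x = 4/3 is zero, so no boundary term remains).
Substituting f(x) = 2*sin(15*π*x/4), the right-hand side is ∫_0^4/3 (2*sin(15*π*x/4)) v dx.


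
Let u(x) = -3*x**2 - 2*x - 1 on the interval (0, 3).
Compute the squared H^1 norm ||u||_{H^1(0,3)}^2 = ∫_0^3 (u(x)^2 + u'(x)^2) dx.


||u||_{H^1}^2 = 6177/5

The H^1 norm (squared) on an interval (0, L) is
  ||u||_{H^1}^2 = ∫_0^L u(x)^2 dx + ∫_0^L u'(x)^2 dx.
Compute u'(x) = -6*x - 2.
Then u(x)^2 = 9*x**4 + 12*x**3 + 10*x**2 + 4*x + 1 and u'(x)^2 = 36*x**2 + 24*x + 4.
Integrate each monomial from 0 to 3 using ∫_0^3 c·x^n dx = c·3^(n+1)/(n+1):
  ∫_0^3 u(x)^2 dx = ∫_0^3 (9*x^4 + 12*x^3 + 10*x^2 + 4*x + 1) dx. Term by term:
    ∫_0^3 9*x^4 dx = 2187/5;  ∫_0^3 12*x^3 dx = 243;  ∫_0^3 10*x^2 dx = 90;
    ∫_0^3 4*x dx = 18;  ∫_0^3 1 dx = 3.
  Sum: 2187/5 + 243 + 90 + 18 + 3 = 3957/5.
  ∫_0^3 u'(x)^2 dx = ∫_0^3 (36*x^2 + 24*x + 4) dx. Term by term:
    ∫_0^3 36*x^2 dx = 324;  ∫_0^3 24*x dx = 108;  ∫_0^3 4 dx = 12.
  Sum: 324 + 108 + 12 = 444.
Adding: ||u||_{H^1}^2 = 3957/5 + 444 = 6177/5.


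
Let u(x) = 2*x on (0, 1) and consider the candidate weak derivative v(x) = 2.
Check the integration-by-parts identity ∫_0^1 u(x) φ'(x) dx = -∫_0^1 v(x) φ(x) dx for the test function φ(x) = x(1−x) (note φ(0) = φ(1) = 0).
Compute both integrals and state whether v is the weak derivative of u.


LHS = -1/3, RHS = -1/3. Yes, v = u' weakly.

u(x) = 2*x, classical derivative u'(x) = 2.
φ(x) = x(1−x), so φ'(x) = 1 - 2*x.
Note φ(0) = φ(1) = 0, so the boundary term u·φ vanishes.
LHS = ∫_0^1 u(x) φ'(x) dx = ∫_0^1 (-4*x^2 + 2*x) dx. Term by term:
  ∫_0^1 -4*x^2 dx = -4/3;  ∫_0^1 2*x dx = 1.
Sum: -4/3 + 1 = -1/3.
So LHS = -1/3.
∫_0^1 v(x) φ(x) dx = ∫_0^1 (-2*x^2 + 2*x) dx. Term by term:
  ∫_0^1 -2*x^2 dx = -2/3;  ∫_0^1 2*x dx = 1.
Sum: -2/3 + 1 = 1/3.
So RHS = -∫_0^1 v(x) φ(x) dx = -1/3.
LHS = RHS, so the identity holds for this test φ.
Moreover u is smooth here and v(x) = u'(x) = 2 pointwise, so the identity holds for every test function. Hence v is the weak derivative of u.


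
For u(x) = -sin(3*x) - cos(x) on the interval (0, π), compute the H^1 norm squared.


||u||_{H^1(0,π)}^2 = 6*π

u'(x) = sin(x) - 3*cos(3*x).
Expand u² and (u')² and integrate term by term on (0, π), using: for integers n ≥ 1, ∫_0^π sin²(nx) dx = ∫_0^π cos²(nx) dx = π/2; for n ≠ n', ∫_0^π sin(nx)sin(n'x) dx = ∫_0^π cos(nx)cos(n'x) dx = 0; and by product-to-sum, ∫_0^π sin(nx)cos(n'x) dx = ½∫_0^π [sin((n+n')x) + sin((n−n')x)] dx, which is 0 when n+n' is even and 2n/(n²−n'²) when n+n' is odd (it need not vanish on (0, π)).
  u² squared terms: (-1)²·∫cos(x)² dx = 1·π/2 = π/2;  (-1)²·∫sin(3x)² dx = 1·π/2 = π/2.
  u² cross terms: 2·(-1)·(-1)·∫cos(x)·sin(3x) dx = 2·(0) = 0.
  So ∫_0^π u² dx = π/2 + π/2 + 0 = π.
  (u')² squared terms: (-3)²·∫cos(3x)² dx = 9·π/2 = 9*π/2;  (1)²·∫sin(x)² dx = 1·π/2 = π/2.
  (u')² cross terms: 2·(-3)·(1)·∫cos(3x)·sin(x) dx = -6·(0) = 0.
  So ∫_0^π (u')² dx = 9*π/2 + π/2 + 0 = 5*π.
||u||_{H^1}^2 = (π) + (5*π) = 6*π.
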